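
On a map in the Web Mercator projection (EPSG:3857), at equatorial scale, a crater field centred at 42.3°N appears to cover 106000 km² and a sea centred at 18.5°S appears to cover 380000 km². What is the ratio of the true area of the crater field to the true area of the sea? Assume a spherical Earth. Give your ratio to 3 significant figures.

0.170

On Mercator the areal scale is sec²φ, so true area = apparent × cos²φ.
True area of crater field: 106000 × cos²(42.3°) = 106000 × 0.5471 = 57990 km².
True area of sea: 380000 × cos²(18.5°) = 380000 × 0.8993 = 341700 km².
Ratio = 57990 / 341700 ≈ 0.170.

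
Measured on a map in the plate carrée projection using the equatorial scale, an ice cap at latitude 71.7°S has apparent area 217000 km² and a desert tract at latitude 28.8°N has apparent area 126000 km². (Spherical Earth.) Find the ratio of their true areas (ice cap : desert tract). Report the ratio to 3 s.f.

On the plate carrée, areal scale = h·k = 1 × sec φ, so true area = apparent × cos φ.
True area of ice cap: 217000 × cos(71.7°) = 217000 × 0.3140 = 68140 km².
True area of desert tract: 126000 × cos(28.8°) = 126000 × 0.8763 = 110400 km².
Ratio = 68140 / 110400 ≈ 0.617.

0.617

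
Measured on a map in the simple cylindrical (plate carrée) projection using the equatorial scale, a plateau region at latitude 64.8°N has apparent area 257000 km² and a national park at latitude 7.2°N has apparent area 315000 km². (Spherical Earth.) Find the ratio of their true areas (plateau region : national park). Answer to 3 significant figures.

0.350

On the plate carrée, areal scale = h·k = 1 × sec φ, so true area = apparent × cos φ.
True area of plateau region: 257000 × cos(64.8°) = 257000 × 0.4258 = 109400 km².
True area of national park: 315000 × cos(7.2°) = 315000 × 0.9921 = 312500 km².
Ratio = 109400 / 312500 ≈ 0.350.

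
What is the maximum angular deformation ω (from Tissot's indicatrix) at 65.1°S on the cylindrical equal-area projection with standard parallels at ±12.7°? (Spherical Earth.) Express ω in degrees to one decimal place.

A cylindrical equal-area projection with standard parallel φ₀ has meridian scale h = cos φ / cos φ₀ and parallel scale k = cos φ₀ / cos φ (so areas are preserved, h·k = 1).
At 65.1°: h = 0.4316, k = 2.317; principal scales a = 2.317, b = 0.4316.
sin(ω/2) = (a − b)/(a + b) = 1.885/2.749 = 0.6860, so ω = 2 arcsin(0.6860) ≈ 86.6°.

86.6°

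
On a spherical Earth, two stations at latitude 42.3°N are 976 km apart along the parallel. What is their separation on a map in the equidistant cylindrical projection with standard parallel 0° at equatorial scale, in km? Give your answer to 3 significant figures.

In the plate carrée (x = Rλ, y = Rφ), meridians are true-scale (h = 1) and parallels are stretched by k = sec φ.
Along the parallel, k = sec 42.3° = 1/0.7396 = 1.352.
Map distance = 976 × 1.352 ≈ 1320 km.

1320 km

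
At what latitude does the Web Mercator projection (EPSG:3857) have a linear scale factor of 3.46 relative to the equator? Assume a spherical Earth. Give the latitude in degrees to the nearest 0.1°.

Mercator scale is k = sec φ = 1/cos φ.
1/cos φ = 3.46  ⇒  cos φ = 0.2890  ⇒  φ = arccos(0.2890) ≈ 73.2°.

73.2°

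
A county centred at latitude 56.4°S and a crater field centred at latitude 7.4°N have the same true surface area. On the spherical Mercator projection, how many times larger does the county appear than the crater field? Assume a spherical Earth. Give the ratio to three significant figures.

3.21

Mercator areal scale is sec²φ.
At 56.4°: sec²(56.4°) = 1/0.5534² = 3.265.
At 7.4°: sec²(7.4°) = 1/0.9917² = 1.017.
Ratio = 3.265/1.017 = cos²(7.4°)/cos²(56.4°) ≈ 3.21.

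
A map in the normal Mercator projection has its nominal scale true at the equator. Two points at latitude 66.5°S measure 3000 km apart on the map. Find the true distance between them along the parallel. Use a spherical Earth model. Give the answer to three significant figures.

1200 km

Mercator is conformal, so the point scale is isotropic: h = k = sec φ = 1/cos φ.
Along the parallel at 66.5°, map distances are exaggerated by k = sec 66.5° = 2.508.
True distance = 3000 / 2.508 = 3000 × cos 66.5° ≈ 1200 km.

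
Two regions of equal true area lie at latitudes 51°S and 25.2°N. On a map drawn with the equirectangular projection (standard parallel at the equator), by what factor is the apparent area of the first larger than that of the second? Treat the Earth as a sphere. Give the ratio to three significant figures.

1.44

In the plate carrée (x = Rλ, y = Rφ), meridians are true-scale (h = 1) and parallels are stretched by k = sec φ.
Areal scale at 51°: h·k = 1.000 × 1.589 = 1.589.
Areal scale at 25.2°: h·k = 1.000 × 1.105 = 1.105.
Ratio = 1.589/1.105 ≈ 1.44.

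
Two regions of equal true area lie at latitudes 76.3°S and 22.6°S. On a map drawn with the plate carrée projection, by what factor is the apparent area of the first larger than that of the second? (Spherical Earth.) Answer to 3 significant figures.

3.90

For the equirectangular projection with φ₀ = 0 (plate carrée), h = 1 along meridians and k = sec φ along parallels.
Areal scale at 76.3°: h·k = 1.000 × 4.222 = 4.222.
Areal scale at 22.6°: h·k = 1.000 × 1.083 = 1.083.
Ratio = 4.222/1.083 ≈ 3.90.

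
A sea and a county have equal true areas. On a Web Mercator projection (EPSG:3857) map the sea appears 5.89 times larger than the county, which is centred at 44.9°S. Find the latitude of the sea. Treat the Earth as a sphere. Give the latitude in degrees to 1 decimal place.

For equal true areas on Mercator, apparent areas scale as sec²φ, so the ratio is cos²φ₂ / cos²φ₁.
cos²φ₂ / cos²φ₁ = 5.89  ⇒  cos φ₁ = cos 44.9° / √5.89 = 0.7083/2.427 = 0.2919.
φ₁ = arccos(0.2919) ≈ 73.0°.

73.0°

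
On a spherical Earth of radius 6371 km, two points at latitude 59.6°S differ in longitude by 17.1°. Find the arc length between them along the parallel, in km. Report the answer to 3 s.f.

962 km

Arc length along a parallel = R cos φ · Δλ (with Δλ in radians).
= 6371 × cos 59.6° × (17.1° × π/180) = 6371 × 0.5060 × 0.2985 ≈ 962 km.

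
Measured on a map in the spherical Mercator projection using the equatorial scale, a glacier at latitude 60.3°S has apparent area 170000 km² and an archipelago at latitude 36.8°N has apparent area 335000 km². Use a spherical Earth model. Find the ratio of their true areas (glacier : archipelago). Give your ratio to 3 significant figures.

0.194

Mercator's areal exaggeration is sec²φ; hence true area = (apparent area) · cos²φ.
True area of glacier: 170000 × cos²(60.3°) = 170000 × 0.2455 = 41730 km².
True area of archipelago: 335000 × cos²(36.8°) = 335000 × 0.6412 = 214800 km².
Ratio = 41730 / 214800 ≈ 0.194.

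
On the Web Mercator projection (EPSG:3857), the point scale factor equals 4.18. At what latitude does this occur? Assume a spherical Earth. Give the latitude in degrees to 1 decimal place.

76.2°

Mercator scale is k = sec φ = 1/cos φ.
1/cos φ = 4.18  ⇒  cos φ = 0.2392  ⇒  φ = arccos(0.2392) ≈ 76.2°.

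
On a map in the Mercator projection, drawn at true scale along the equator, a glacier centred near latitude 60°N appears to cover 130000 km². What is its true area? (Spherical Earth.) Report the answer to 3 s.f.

The Mercator projection is conformal; its linear scale factor is the same in every direction and equals sec φ = 1/cos φ.
Areal scale = k² = sec²φ = 1/cos²(60°) = 1/0.5000² = 4.000.
True area = apparent / (areal scale) = 130000 / 4.000 ≈ 32500 km².

32500 km²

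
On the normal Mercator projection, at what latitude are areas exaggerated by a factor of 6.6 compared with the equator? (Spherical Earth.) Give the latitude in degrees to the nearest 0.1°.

67.1°

Mercator areal scale is sec²φ.
sec²φ = 6.6  ⇒  cos²φ = 0.1515  ⇒  cos φ = 0.3892.
φ = arccos(0.3892) ≈ 67.1°.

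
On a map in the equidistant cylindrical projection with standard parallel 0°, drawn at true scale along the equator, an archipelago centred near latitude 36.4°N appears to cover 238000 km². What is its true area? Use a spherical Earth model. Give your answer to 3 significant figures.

192000 km²

In the plate carrée (x = Rλ, y = Rφ), meridians are true-scale (h = 1) and parallels are stretched by k = sec φ.
Areal scale = h·k = 1 × sec φ; at 36.4°, h = 1.000, k = 1.242, so h·k = 1.242.
True area = apparent / (areal scale) = 238000 / 1.242 ≈ 192000 km².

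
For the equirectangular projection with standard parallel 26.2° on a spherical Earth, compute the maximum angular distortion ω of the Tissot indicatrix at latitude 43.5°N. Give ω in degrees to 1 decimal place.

The equidistant cylindrical projection with φ₀ = 26.2° has h = 1 (meridians true) and k = cos φ₀ / cos φ along parallels.
At 43.5°: h = 1.000, k = 1.237; principal scales a = 1.237, b = 1.000.
sin(ω/2) = (a − b)/(a + b) = 0.2370/2.237 = 0.1059, so ω = 2 arcsin(0.1059) ≈ 12.2°.

12.2°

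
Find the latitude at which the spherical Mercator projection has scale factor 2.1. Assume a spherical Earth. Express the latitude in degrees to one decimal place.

61.6°

Mercator scale is k = sec φ = 1/cos φ.
1/cos φ = 2.1  ⇒  cos φ = 0.4762  ⇒  φ = arccos(0.4762) ≈ 61.6°.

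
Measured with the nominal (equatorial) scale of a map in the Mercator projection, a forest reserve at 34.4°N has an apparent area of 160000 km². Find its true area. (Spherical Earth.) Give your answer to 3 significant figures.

The Mercator projection is conformal; its linear scale factor is the same in every direction and equals sec φ = 1/cos φ.
Areal scale = k² = sec²φ = 1/cos²(34.4°) = 1/0.8251² = 1.469.
True area = apparent / (areal scale) = 160000 / 1.469 ≈ 109000 km².

109000 km²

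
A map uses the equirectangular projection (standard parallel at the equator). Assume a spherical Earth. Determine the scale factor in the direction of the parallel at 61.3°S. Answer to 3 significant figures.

Plate carrée maps x = Rλ, y = Rφ. The meridian scale is h = 1 and the parallel scale is k = 1/cos φ = sec φ.
k = 1/cos 61.3° = 1/0.4802 = 2.082.

2.08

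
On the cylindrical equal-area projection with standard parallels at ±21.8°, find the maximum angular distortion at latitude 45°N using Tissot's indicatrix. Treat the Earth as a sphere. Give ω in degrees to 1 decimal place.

30.8°

A cylindrical equal-area projection with standard parallel φ₀ has meridian scale h = cos φ / cos φ₀ and parallel scale k = cos φ₀ / cos φ (so areas are preserved, h·k = 1).
At 45°: h = 0.7616, k = 1.313; principal scales a = 1.313, b = 0.7616.
sin(ω/2) = (a − b)/(a + b) = 0.5515/2.075 = 0.2658, so ω = 2 arcsin(0.2658) ≈ 30.8°.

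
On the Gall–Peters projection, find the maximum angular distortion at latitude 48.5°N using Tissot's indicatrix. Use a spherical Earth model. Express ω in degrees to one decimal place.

7.4°

Gall–Peters is a cylindrical equal-area projection with standard parallels at ±45°. A cylindrical equal-area projection with standard parallel φ₀ has meridian scale h = cos φ / cos φ₀ and parallel scale k = cos φ₀ / cos φ (so areas are preserved, h·k = 1).
At 48.5°: h = 0.9371, k = 1.067; principal scales a = 1.067, b = 0.9371.
sin(ω/2) = (a − b)/(a + b) = 0.1301/2.004 = 0.06489, so ω = 2 arcsin(0.06489) ≈ 7.4°.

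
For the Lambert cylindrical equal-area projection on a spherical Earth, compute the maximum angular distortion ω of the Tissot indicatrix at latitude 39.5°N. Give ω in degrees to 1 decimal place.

29.4°

The Lambert cylindrical equal-area projection is the cylindrical equal-area projection with its standard parallel at the equator (φ₀ = 0). A cylindrical equal-area projection with standard parallel φ₀ has meridian scale h = cos φ / cos φ₀ and parallel scale k = cos φ₀ / cos φ (so areas are preserved, h·k = 1).
At 39.5°: h = 0.7716, k = 1.296; principal scales a = 1.296, b = 0.7716.
sin(ω/2) = (a − b)/(a + b) = 0.5243/2.068 = 0.2536, so ω = 2 arcsin(0.2536) ≈ 29.4°.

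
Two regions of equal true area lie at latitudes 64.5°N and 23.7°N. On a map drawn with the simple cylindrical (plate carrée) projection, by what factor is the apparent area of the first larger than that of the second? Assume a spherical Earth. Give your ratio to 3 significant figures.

Plate carrée maps x = Rλ, y = Rφ. The meridian scale is h = 1 and the parallel scale is k = 1/cos φ = sec φ.
Areal scale at 64.5°: h·k = 1.000 × 2.323 = 2.323.
Areal scale at 23.7°: h·k = 1.000 × 1.092 = 1.092.
Ratio = 2.323/1.092 ≈ 2.13.

2.13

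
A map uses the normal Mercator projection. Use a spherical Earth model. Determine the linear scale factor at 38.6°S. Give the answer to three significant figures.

For Mercator, h = k = sec φ (a conformal cylindrical projection has a single point scale, 1/cos φ).
k = 1/cos 38.6° = 1/0.7815 = 1.280.

1.28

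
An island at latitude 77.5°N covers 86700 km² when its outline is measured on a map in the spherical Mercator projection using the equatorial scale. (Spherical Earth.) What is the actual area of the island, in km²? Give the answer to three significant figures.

4060 km²

Mercator is conformal, so the point scale is isotropic: h = k = sec φ = 1/cos φ.
Areal scale = k² = sec²φ = 1/cos²(77.5°) = 1/0.2164² = 21.35.
True area = apparent / (areal scale) = 86700 / 21.35 ≈ 4060 km².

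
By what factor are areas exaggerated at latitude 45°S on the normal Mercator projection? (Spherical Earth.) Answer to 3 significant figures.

For Mercator, h = k = sec φ (a conformal cylindrical projection has a single point scale, 1/cos φ).
Areal scale = k² = sec²φ = 1/cos²(45°) = 1/0.7071² = 2.000.

2.00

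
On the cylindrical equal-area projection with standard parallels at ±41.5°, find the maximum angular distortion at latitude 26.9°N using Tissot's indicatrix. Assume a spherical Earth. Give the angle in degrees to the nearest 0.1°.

19.9°

Cylindrical equal-area (φ₀ = 41.5°): h = cos φ / cos 41.5° along meridians, k = cos 41.5° / cos φ along parallels; h·k = 1.
At 26.9°: h = 1.191, k = 0.8398; principal scales a = 1.191, b = 0.8398.
sin(ω/2) = (a − b)/(a + b) = 0.3509/2.031 = 0.1728, so ω = 2 arcsin(0.1728) ≈ 19.9°.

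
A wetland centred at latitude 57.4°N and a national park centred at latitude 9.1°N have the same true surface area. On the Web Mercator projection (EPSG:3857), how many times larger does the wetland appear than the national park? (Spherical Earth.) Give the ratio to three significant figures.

Mercator areal scale is sec²φ.
At 57.4°: sec²(57.4°) = 1/0.5388² = 3.445.
At 9.1°: sec²(9.1°) = 1/0.9874² = 1.026.
Ratio = 3.445/1.026 = cos²(9.1°)/cos²(57.4°) ≈ 3.36.

3.36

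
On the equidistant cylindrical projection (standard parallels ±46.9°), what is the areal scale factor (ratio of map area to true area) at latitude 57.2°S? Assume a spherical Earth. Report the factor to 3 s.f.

The equidistant cylindrical projection with φ₀ = 46.9° has h = 1 (meridians true) and k = cos φ₀ / cos φ along parallels.
Areal scale = h·k = 1 × cos φ₀ / cos φ; at 57.2°, h = 1.000, k = 1.261, so h·k = 1.261.

1.26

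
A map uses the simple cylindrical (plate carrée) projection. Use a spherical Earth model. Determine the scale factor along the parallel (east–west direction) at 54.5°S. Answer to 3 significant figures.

1.72

In the plate carrée (x = Rλ, y = Rφ), meridians are true-scale (h = 1) and parallels are stretched by k = sec φ.
k = 1/cos 54.5° = 1/0.5807 = 1.722.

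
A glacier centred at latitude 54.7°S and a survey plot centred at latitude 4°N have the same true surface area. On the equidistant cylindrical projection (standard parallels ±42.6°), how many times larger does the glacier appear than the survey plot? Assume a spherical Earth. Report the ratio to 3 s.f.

The equidistant cylindrical projection with φ₀ = 42.6° has h = 1 (meridians true) and k = cos φ₀ / cos φ along parallels.
Areal scale at 54.7°: h·k = 1.000 × 1.274 = 1.274.
Areal scale at 4°: h·k = 1.000 × 0.7379 = 0.7379.
Ratio = 1.274/0.7379 ≈ 1.73.

1.73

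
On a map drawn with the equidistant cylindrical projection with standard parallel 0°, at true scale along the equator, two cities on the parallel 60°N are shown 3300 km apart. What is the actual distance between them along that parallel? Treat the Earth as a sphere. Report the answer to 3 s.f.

Plate carrée maps x = Rλ, y = Rφ. The meridian scale is h = 1 and the parallel scale is k = 1/cos φ = sec φ.
Along the parallel at 60°, map distances are exaggerated by k = sec 60° = 2.000.
True distance = 3300 / 2.000 = 3300 × cos 60° ≈ 1650 km.

1650 km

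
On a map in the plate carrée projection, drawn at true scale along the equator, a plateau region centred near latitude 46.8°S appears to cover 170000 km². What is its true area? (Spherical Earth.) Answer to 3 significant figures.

116000 km²

Plate carrée maps x = Rλ, y = Rφ. The meridian scale is h = 1 and the parallel scale is k = 1/cos φ = sec φ.
Areal scale = h·k = 1 × sec φ; at 46.8°, h = 1.000, k = 1.461, so h·k = 1.461.
True area = apparent / (areal scale) = 170000 / 1.461 ≈ 116000 km².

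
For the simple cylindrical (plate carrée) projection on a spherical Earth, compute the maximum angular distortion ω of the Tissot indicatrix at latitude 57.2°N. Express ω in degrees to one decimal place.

34.6°

Plate carrée maps x = Rλ, y = Rφ. The meridian scale is h = 1 and the parallel scale is k = 1/cos φ = sec φ.
At 57.2°: h = 1.000, k = 1.846; principal scales a = 1.846, b = 1.000.
sin(ω/2) = (a − b)/(a + b) = 0.8460/2.846 = 0.2973, so ω = 2 arcsin(0.2973) ≈ 34.6°.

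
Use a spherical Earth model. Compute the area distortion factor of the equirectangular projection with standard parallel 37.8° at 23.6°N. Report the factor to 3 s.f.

0.862

The equidistant cylindrical projection with φ₀ = 37.8° has h = 1 (meridians true) and k = cos φ₀ / cos φ along parallels.
Areal scale = h·k = 1 × cos φ₀ / cos φ; at 23.6°, h = 1.000, k = 0.8623, so h·k = 0.8623.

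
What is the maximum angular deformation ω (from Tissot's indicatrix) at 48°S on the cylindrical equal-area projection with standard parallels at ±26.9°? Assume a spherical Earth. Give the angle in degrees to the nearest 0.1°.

For cylindrical equal-area with standard parallel φ₀, h = cos φ / cos φ₀ and k = cos φ₀ / cos φ, so h·k = 1.
At 48°: h = 0.7503, k = 1.333; principal scales a = 1.333, b = 0.7503.
sin(ω/2) = (a − b)/(a + b) = 0.5825/2.083 = 0.2796, so ω = 2 arcsin(0.2796) ≈ 32.5°.

32.5°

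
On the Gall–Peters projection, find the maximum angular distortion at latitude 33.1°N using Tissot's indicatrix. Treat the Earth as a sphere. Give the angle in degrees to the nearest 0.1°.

The Gall–Peters projection is cylindrical equal-area with φ₀ = 45°. A cylindrical equal-area projection with standard parallel φ₀ has meridian scale h = cos φ / cos φ₀ and parallel scale k = cos φ₀ / cos φ (so areas are preserved, h·k = 1).
At 33.1°: h = 1.185, k = 0.8441; principal scales a = 1.185, b = 0.8441.
sin(ω/2) = (a − b)/(a + b) = 0.3406/2.029 = 0.1679, so ω = 2 arcsin(0.1679) ≈ 19.3°.

19.3°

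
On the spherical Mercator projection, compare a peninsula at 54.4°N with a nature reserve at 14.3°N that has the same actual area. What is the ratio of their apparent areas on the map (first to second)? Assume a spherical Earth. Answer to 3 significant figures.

2.77

On Mercator, area is exaggerated by sec²φ = 1/cos²φ.
At 54.4°: sec²(54.4°) = 1/0.5821² = 2.951.
At 14.3°: sec²(14.3°) = 1/0.9690² = 1.065.
Ratio = 2.951/1.065 = cos²(14.3°)/cos²(54.4°) ≈ 2.77.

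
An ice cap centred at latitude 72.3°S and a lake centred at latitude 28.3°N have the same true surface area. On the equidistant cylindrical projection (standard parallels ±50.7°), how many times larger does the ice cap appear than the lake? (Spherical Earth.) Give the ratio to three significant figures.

2.90

In the equirectangular projection with standard parallel φ₀ = 50.7° (x = Rλ cos φ₀, y = Rφ), meridians are true-scale (h = 1) and the parallel scale is k = cos φ₀ / cos φ.
Areal scale at 72.3°: h·k = 1.000 × 2.083 = 2.083.
Areal scale at 28.3°: h·k = 1.000 × 0.7194 = 0.7194.
Ratio = 2.083/0.7194 ≈ 2.90.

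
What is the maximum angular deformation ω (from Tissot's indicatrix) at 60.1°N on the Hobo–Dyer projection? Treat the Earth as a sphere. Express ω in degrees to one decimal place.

The Hobo–Dyer projection is cylindrical equal-area with φ₀ = 37.5°. A cylindrical equal-area projection with standard parallel φ₀ has meridian scale h = cos φ / cos φ₀ and parallel scale k = cos φ₀ / cos φ (so areas are preserved, h·k = 1).
At 60.1°: h = 0.6283, k = 1.592; principal scales a = 1.592, b = 0.6283.
sin(ω/2) = (a − b)/(a + b) = 0.9632/2.220 = 0.4339, so ω = 2 arcsin(0.4339) ≈ 51.4°.

51.4°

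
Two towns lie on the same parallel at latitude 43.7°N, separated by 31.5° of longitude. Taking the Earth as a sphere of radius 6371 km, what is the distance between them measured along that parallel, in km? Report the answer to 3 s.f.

2530 km

Arc length along a parallel = R cos φ · Δλ (with Δλ in radians).
= 6371 × cos 43.7° × (31.5° × π/180) = 6371 × 0.7230 × 0.5498 ≈ 2530 km.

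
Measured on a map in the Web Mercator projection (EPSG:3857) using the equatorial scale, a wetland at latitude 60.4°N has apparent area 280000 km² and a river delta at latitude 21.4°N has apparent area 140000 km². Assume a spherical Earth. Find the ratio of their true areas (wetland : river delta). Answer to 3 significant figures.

On Mercator the areal scale is sec²φ, so true area = apparent × cos²φ.
True area of wetland: 280000 × cos²(60.4°) = 280000 × 0.2440 = 68310 km².
True area of river delta: 140000 × cos²(21.4°) = 140000 × 0.8669 = 121400 km².
Ratio = 68310 / 121400 ≈ 0.563.

0.563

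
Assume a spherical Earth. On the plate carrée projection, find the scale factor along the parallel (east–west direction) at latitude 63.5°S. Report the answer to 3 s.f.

2.24

Plate carrée maps x = Rλ, y = Rφ. The meridian scale is h = 1 and the parallel scale is k = 1/cos φ = sec φ.
k = 1/cos 63.5° = 1/0.4462 = 2.241.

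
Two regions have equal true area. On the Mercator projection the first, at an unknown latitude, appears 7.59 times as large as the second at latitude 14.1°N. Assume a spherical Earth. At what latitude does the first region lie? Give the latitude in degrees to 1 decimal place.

Mercator areal scale is sec²φ, so apparent-area ratio = sec²φ₁ / sec²φ₂ = cos²φ₂ / cos²φ₁.
cos²φ₂ / cos²φ₁ = 7.59  ⇒  cos φ₁ = cos 14.1° / √7.59 = 0.9699/2.755 = 0.3520.
φ₁ = arccos(0.3520) ≈ 69.4°.

69.4°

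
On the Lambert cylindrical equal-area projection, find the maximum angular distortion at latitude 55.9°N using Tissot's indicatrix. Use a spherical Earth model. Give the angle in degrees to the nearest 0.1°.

62.9°

The Lambert cylindrical equal-area projection is the cylindrical equal-area projection with its standard parallel at the equator (φ₀ = 0). Cylindrical equal-area (φ₀ = 0°): h = cos φ / cos 0° along meridians, k = cos 0° / cos φ along parallels; h·k = 1.
At 55.9°: h = 0.5606, k = 1.784; principal scales a = 1.784, b = 0.5606.
sin(ω/2) = (a − b)/(a + b) = 1.223/2.344 = 0.5217, so ω = 2 arcsin(0.5217) ≈ 62.9°.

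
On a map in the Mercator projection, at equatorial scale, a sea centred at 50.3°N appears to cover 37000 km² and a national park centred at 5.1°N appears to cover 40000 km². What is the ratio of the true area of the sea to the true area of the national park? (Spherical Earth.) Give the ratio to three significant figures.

0.380

Mercator's areal exaggeration is sec²φ; hence true area = (apparent area) · cos²φ.
True area of sea: 37000 × cos²(50.3°) = 37000 × 0.4080 = 15100 km².
True area of national park: 40000 × cos²(5.1°) = 40000 × 0.9921 = 39680 km².
Ratio = 15100 / 39680 ≈ 0.380.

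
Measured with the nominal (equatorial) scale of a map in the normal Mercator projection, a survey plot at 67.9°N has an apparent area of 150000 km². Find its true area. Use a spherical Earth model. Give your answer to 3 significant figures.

The Mercator projection is conformal; its linear scale factor is the same in every direction and equals sec φ = 1/cos φ.
Areal scale = k² = sec²φ = 1/cos²(67.9°) = 1/0.3762² = 7.065.
True area = apparent / (areal scale) = 150000 / 7.065 ≈ 21200 km².

21200 km²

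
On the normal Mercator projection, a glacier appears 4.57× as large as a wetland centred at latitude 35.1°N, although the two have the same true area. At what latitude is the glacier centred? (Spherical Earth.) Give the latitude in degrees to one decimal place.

On Mercator, (apparent₁)/(apparent₂) = sec²φ₁ / sec²φ₂ when true areas are equal.
cos²φ₂ / cos²φ₁ = 4.57  ⇒  cos φ₁ = cos 35.1° / √4.57 = 0.8181/2.138 = 0.3827.
φ₁ = arccos(0.3827) ≈ 67.5°.

67.5°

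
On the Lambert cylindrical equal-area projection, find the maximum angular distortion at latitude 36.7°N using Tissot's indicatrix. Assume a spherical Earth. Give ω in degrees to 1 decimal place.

The Lambert cylindrical equal-area projection is the cylindrical equal-area projection with its standard parallel at the equator (φ₀ = 0). Cylindrical equal-area (φ₀ = 0°): h = cos φ / cos 0° along meridians, k = cos 0° / cos φ along parallels; h·k = 1.
At 36.7°: h = 0.8018, k = 1.247; principal scales a = 1.247, b = 0.8018.
sin(ω/2) = (a − b)/(a + b) = 0.4455/2.049 = 0.2174, so ω = 2 arcsin(0.2174) ≈ 25.1°.

25.1°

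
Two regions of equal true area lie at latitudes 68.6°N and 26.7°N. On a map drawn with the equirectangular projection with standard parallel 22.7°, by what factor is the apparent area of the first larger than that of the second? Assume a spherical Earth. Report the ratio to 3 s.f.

With standard parallel φ₀ = 22.7°, the equirectangular projection gives x = Rλ cos φ₀, y = Rφ, so h = 1 and k = cos 22.7° / cos φ.
Areal scale at 68.6°: h·k = 1.000 × 2.528 = 2.528.
Areal scale at 26.7°: h·k = 1.000 × 1.033 = 1.033.
Ratio = 2.528/1.033 ≈ 2.45.

2.45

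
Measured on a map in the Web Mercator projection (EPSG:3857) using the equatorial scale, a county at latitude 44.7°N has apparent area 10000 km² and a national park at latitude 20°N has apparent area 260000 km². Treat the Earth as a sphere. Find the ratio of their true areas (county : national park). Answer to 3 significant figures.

Since Mercator area scale is 1/cos²φ, the true area equals the apparent area multiplied by cos²φ.
True area of county: 10000 × cos²(44.7°) = 10000 × 0.5052 = 5052 km².
True area of national park: 260000 × cos²(20°) = 260000 × 0.8830 = 229600 km².
Ratio = 5052 / 229600 ≈ 0.0220.

0.0220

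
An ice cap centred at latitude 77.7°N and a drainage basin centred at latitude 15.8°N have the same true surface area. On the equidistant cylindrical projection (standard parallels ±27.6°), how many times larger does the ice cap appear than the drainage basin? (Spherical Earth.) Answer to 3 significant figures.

With standard parallel φ₀ = 27.6°, the equirectangular projection gives x = Rλ cos φ₀, y = Rφ, so h = 1 and k = cos 27.6° / cos φ.
Areal scale at 77.7°: h·k = 1.000 × 4.160 = 4.160.
Areal scale at 15.8°: h·k = 1.000 × 0.9210 = 0.9210.
Ratio = 4.160/0.9210 ≈ 4.52.

4.52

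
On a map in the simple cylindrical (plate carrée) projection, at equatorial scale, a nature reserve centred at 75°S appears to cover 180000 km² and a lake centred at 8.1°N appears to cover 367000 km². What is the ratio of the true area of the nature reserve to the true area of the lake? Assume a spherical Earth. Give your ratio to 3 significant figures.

On the plate carrée, areal scale = h·k = 1 × sec φ, so true area = apparent × cos φ.
True area of nature reserve: 180000 × cos(75°) = 180000 × 0.2588 = 46590 km².
True area of lake: 367000 × cos(8.1°) = 367000 × 0.9900 = 363300 km².
Ratio = 46590 / 363300 ≈ 0.128.

0.128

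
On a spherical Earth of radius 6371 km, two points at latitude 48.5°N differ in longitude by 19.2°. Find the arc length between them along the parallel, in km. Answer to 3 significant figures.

1410 km

Arc length along a parallel = R cos φ · Δλ (with Δλ in radians).
= 6371 × cos 48.5° × (19.2° × π/180) = 6371 × 0.6626 × 0.3351 ≈ 1410 km.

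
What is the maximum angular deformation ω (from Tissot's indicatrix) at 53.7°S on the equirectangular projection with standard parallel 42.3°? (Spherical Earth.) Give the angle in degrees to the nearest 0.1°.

In the equirectangular projection with standard parallel φ₀ = 42.3° (x = Rλ cos φ₀, y = Rφ), meridians are true-scale (h = 1) and the parallel scale is k = cos φ₀ / cos φ.
At 53.7°: h = 1.000, k = 1.249; principal scales a = 1.249, b = 1.000.
sin(ω/2) = (a − b)/(a + b) = 0.2493/2.249 = 0.1109, so ω = 2 arcsin(0.1109) ≈ 12.7°.

12.7°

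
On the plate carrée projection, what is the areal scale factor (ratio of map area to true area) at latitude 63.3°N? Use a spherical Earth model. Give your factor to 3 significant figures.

For the equirectangular projection with φ₀ = 0 (plate carrée), h = 1 along meridians and k = sec φ along parallels.
Areal scale = h·k = 1 × sec φ; at 63.3°, h = 1.000, k = 2.226, so h·k = 2.226.

2.23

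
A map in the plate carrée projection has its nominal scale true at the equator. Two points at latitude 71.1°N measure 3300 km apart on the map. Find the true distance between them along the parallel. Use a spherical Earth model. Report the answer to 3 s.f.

Plate carrée maps x = Rλ, y = Rφ. The meridian scale is h = 1 and the parallel scale is k = 1/cos φ = sec φ.
Along the parallel at 71.1°, map distances are exaggerated by k = sec 71.1° = 3.087.
True distance = 3300 / 3.087 = 3300 × cos 71.1° ≈ 1070 km.

1070 km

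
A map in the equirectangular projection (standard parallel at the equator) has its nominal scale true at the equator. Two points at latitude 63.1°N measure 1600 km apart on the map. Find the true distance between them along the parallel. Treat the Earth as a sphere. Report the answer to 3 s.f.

For the equirectangular projection with φ₀ = 0 (plate carrée), h = 1 along meridians and k = sec φ along parallels.
Along the parallel at 63.1°, map distances are exaggerated by k = sec 63.1° = 2.210.
True distance = 1600 / 2.210 = 1600 × cos 63.1° ≈ 724 km.

724 km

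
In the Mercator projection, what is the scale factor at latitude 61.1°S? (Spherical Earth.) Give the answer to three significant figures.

2.07

Mercator is conformal, so the point scale is isotropic: h = k = sec φ = 1/cos φ.
k = 1/cos 61.1° = 1/0.4833 = 2.069.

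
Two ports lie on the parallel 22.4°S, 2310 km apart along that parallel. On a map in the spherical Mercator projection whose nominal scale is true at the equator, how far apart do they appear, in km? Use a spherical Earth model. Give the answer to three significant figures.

2500 km

The Mercator projection is conformal; its linear scale factor is the same in every direction and equals sec φ = 1/cos φ.
Along the parallel, k = sec 22.4° = 1/0.9245 = 1.082.
Map distance = 2310 × 1.082 ≈ 2500 km.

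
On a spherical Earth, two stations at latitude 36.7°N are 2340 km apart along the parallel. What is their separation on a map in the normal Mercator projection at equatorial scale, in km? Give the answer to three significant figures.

Mercator is conformal, so the point scale is isotropic: h = k = sec φ = 1/cos φ.
Along the parallel, k = sec 36.7° = 1/0.8018 = 1.247.
Map distance = 2340 × 1.247 ≈ 2920 km.

2920 km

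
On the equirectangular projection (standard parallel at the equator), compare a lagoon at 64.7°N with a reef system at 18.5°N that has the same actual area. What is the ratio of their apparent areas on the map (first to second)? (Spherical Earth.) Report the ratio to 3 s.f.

In the plate carrée (x = Rλ, y = Rφ), meridians are true-scale (h = 1) and parallels are stretched by k = sec φ.
Areal scale at 64.7°: h·k = 1.000 × 2.340 = 2.340.
Areal scale at 18.5°: h·k = 1.000 × 1.054 = 1.054.
Ratio = 2.340/1.054 ≈ 2.22.

2.22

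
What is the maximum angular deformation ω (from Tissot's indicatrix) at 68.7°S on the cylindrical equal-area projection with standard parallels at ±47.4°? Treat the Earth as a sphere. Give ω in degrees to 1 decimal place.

Cylindrical equal-area (φ₀ = 47.4°): h = cos φ / cos 47.4° along meridians, k = cos 47.4° / cos φ along parallels; h·k = 1.
At 68.7°: h = 0.5367, k = 1.863; principal scales a = 1.863, b = 0.5367.
sin(ω/2) = (a − b)/(a + b) = 1.327/2.400 = 0.5528, so ω = 2 arcsin(0.5528) ≈ 67.1°.

67.1°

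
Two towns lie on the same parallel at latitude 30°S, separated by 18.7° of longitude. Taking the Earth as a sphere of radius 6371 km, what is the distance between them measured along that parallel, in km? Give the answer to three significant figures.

1800 km

Arc length along a parallel = R cos φ · Δλ (with Δλ in radians).
= 6371 × cos 30° × (18.7° × π/180) = 6371 × 0.8660 × 0.3264 ≈ 1800 km.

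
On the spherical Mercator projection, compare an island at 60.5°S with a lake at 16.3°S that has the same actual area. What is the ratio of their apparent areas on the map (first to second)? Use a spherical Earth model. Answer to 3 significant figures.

On Mercator, area is exaggerated by sec²φ = 1/cos²φ.
At 60.5°: sec²(60.5°) = 1/0.4924² = 4.124.
At 16.3°: sec²(16.3°) = 1/0.9598² = 1.086.
Ratio = 4.124/1.086 = cos²(16.3°)/cos²(60.5°) ≈ 3.80.

3.80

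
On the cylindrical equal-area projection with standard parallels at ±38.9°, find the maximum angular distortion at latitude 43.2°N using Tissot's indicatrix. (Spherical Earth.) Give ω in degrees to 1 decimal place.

Cylindrical equal-area (φ₀ = 38.9°): h = cos φ / cos 38.9° along meridians, k = cos 38.9° / cos φ along parallels; h·k = 1.
At 43.2°: h = 0.9367, k = 1.068; principal scales a = 1.068, b = 0.9367.
sin(ω/2) = (a − b)/(a + b) = 0.1309/2.004 = 0.06532, so ω = 2 arcsin(0.06532) ≈ 7.5°.

7.5°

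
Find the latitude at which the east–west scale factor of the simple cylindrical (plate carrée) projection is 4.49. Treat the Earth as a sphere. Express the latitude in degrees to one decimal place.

Plate carrée: h = 1, k = sec φ along parallels.
sec φ = 4.49  ⇒  cos φ = 0.2227  ⇒  φ ≈ 77.1°.

77.1°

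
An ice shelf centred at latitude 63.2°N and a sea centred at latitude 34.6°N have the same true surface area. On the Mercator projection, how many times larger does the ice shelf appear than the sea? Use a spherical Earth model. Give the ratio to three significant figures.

On Mercator, area is exaggerated by sec²φ = 1/cos²φ.
At 63.2°: sec²(63.2°) = 1/0.4509² = 4.919.
At 34.6°: sec²(34.6°) = 1/0.8231² = 1.476.
Ratio = 4.919/1.476 = cos²(34.6°)/cos²(63.2°) ≈ 3.33.

3.33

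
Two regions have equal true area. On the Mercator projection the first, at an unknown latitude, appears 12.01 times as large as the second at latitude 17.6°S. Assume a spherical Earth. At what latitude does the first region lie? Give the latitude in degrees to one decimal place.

On Mercator, (apparent₁)/(apparent₂) = sec²φ₁ / sec²φ₂ when true areas are equal.
cos²φ₂ / cos²φ₁ = 12.01  ⇒  cos φ₁ = cos 17.6° / √12.01 = 0.9532/3.466 = 0.2750.
φ₁ = arccos(0.2750) ≈ 74.0°.

74.0°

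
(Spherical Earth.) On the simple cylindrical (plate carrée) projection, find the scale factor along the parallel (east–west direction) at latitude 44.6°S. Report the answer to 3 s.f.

For the equirectangular projection with φ₀ = 0 (plate carrée), h = 1 along meridians and k = sec φ along parallels.
k = 1/cos 44.6° = 1/0.7120 = 1.404.

1.40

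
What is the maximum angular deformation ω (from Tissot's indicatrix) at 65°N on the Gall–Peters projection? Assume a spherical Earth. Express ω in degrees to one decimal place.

56.5°

The Gall–Peters projection is cylindrical equal-area with φ₀ = 45°. Cylindrical equal-area (φ₀ = 45°): h = cos φ / cos 45° along meridians, k = cos 45° / cos φ along parallels; h·k = 1.
At 65°: h = 0.5977, k = 1.673; principal scales a = 1.673, b = 0.5977.
sin(ω/2) = (a − b)/(a + b) = 1.075/2.271 = 0.4736, so ω = 2 arcsin(0.4736) ≈ 56.5°.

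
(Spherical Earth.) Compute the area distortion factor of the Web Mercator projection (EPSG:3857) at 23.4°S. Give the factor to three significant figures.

For Mercator, h = k = sec φ (a conformal cylindrical projection has a single point scale, 1/cos φ).
Areal scale = k² = sec²φ = 1/cos²(23.4°) = 1/0.9178² = 1.187.

1.19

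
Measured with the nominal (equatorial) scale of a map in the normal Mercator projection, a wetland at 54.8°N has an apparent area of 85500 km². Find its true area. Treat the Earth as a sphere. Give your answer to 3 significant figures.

Mercator is conformal, so the point scale is isotropic: h = k = sec φ = 1/cos φ.
Areal scale = k² = sec²φ = 1/cos²(54.8°) = 1/0.5764² = 3.010.
True area = apparent / (areal scale) = 85500 / 3.010 ≈ 28400 km².

28400 km²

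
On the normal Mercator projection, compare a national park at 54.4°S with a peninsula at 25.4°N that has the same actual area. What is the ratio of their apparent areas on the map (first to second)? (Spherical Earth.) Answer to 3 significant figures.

Mercator is conformal with k = sec φ, so areal scale = k² = sec²φ.
At 54.4°: sec²(54.4°) = 1/0.5821² = 2.951.
At 25.4°: sec²(25.4°) = 1/0.9033² = 1.225.
Ratio = 2.951/1.225 = cos²(25.4°)/cos²(54.4°) ≈ 2.41.

2.41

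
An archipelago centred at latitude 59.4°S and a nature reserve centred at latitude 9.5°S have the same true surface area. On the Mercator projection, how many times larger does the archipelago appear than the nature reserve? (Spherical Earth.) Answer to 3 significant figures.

On Mercator, area is exaggerated by sec²φ = 1/cos²φ.
At 59.4°: sec²(59.4°) = 1/0.5090² = 3.859.
At 9.5°: sec²(9.5°) = 1/0.9863² = 1.028.
Ratio = 3.859/1.028 = cos²(9.5°)/cos²(59.4°) ≈ 3.75.

3.75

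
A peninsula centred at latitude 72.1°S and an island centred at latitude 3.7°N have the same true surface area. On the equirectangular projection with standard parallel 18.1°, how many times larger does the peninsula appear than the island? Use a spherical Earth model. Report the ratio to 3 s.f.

3.25

The equidistant cylindrical projection with φ₀ = 18.1° has h = 1 (meridians true) and k = cos φ₀ / cos φ along parallels.
Areal scale at 72.1°: h·k = 1.000 × 3.093 = 3.093.
Areal scale at 3.7°: h·k = 1.000 × 0.9525 = 0.9525.
Ratio = 3.093/0.9525 ≈ 3.25.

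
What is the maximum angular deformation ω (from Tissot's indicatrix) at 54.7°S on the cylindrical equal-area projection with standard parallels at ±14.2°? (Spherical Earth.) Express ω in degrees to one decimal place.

56.8°

A cylindrical equal-area projection with standard parallel φ₀ has meridian scale h = cos φ / cos φ₀ and parallel scale k = cos φ₀ / cos φ (so areas are preserved, h·k = 1).
At 54.7°: h = 0.5961, k = 1.678; principal scales a = 1.678, b = 0.5961.
sin(ω/2) = (a − b)/(a + b) = 1.082/2.274 = 0.4757, so ω = 2 arcsin(0.4757) ≈ 56.8°.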